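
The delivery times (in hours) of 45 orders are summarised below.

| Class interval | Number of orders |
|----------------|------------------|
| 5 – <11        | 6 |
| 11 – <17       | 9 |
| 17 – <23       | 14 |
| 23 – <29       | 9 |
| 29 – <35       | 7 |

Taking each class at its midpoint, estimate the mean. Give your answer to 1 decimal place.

Midpoints: 8, 14, 20, 26, 32
Σfm = 6×8 + 9×14 + 14×20 + 9×26 + 7×32 = 912
n = Σf = 45
Mean = 912 / 45 = 20.2667

20.3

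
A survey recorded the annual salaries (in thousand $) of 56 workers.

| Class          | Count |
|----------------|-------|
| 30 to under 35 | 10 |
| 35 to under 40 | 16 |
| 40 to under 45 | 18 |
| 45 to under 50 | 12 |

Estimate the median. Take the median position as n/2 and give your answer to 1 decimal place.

40.6

Cumulative frequencies: 10, 26, 44, 56
n = 56; position = n/2 = 28.
This falls in the class 40 to under 45: L = 40, F = 26, f = 18, h = 5.
Median ≈ 40 + ((28 − 26) / 18) × 5 = 40.5556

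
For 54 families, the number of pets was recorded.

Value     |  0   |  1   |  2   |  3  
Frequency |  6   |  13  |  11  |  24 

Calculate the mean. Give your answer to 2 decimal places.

Values: 0, 1, 2, 3
Σfx = 6×0 + 13×1 + 11×2 + 24×3 = 107
n = Σf = 54
Mean = 107 / 54 = 1.9815

1.98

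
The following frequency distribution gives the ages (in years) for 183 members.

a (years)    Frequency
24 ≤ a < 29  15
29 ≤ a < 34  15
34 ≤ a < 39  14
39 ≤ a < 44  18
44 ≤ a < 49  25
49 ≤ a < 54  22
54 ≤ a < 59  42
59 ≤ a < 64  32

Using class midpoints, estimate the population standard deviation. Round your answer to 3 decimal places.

Midpoints: 26.5, 31.5, 36.5, 41.5, 46.5, 51.5, 56.5, 61.5
n = 183, Σfm = 8764.5, mean = 47.8934
Σfm² = 442581.75
Σf(m − x̄)² = Σfm² − (Σfm)²/n = 442581.75 − 8764.5²/183 = 22819.6721
Population variance = 22819.6721 / 183 = 124.6977
Standard deviation = √124.6977 = 11.1668

11.167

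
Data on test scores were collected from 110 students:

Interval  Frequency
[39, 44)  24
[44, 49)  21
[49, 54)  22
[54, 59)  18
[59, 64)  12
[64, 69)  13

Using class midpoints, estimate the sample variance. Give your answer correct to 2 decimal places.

Midpoints: 41.5, 46.5, 51.5, 56.5, 61.5, 66.5
n = 110, Σfm = 5725, mean = 52.0455
Σfm² = 305427.5
Σf(m − x̄)² = Σfm² − (Σfm)²/n = 305427.5 − 5725²/110 = 7467.2727
Sample variance = 7467.2727 / 109 = 68.5071

68.51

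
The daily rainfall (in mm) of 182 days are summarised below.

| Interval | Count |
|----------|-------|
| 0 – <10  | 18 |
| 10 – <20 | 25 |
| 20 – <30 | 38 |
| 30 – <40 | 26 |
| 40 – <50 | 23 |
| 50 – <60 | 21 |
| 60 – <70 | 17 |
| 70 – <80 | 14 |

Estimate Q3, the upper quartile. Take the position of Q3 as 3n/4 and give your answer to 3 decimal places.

Cumulative frequencies: 18, 43, 81, 107, 130, 151, 168, 182
n = 182; position = 3n/4 = 136.5.
This falls in the class 50 – <60: L = 50, F = 130, f = 21, h = 10.
Upper quartile ≈ 50 + ((136.5 − 130) / 21) × 10 = 53.0952

53.095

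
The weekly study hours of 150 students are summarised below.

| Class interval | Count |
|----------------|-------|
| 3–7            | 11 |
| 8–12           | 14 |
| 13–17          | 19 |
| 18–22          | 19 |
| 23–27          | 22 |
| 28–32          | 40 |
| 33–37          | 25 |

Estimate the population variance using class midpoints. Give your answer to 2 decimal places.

Midpoints: 5, 10, 15, 20, 25, 30, 35
n = 150, Σfm = 3485, mean = 23.2333
Σfm² = 93925
Σf(m − x̄)² = Σfm² − (Σfm)²/n = 93925 − 3485²/150 = 12956.8333
Population variance = 12956.8333 / 150 = 86.3789

86.38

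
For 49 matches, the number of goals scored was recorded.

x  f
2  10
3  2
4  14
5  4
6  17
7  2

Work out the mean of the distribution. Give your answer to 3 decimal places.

Values: 2, 3, 4, 5, 6, 7
Σfx = 10×2 + 2×3 + 14×4 + 4×5 + 17×6 + 2×7 = 218
n = Σf = 49
Mean = 218 / 49 = 4.4490

4.449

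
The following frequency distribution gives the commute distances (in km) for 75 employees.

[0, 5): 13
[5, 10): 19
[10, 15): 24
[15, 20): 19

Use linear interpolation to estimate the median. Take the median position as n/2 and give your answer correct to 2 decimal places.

Cumulative frequencies: 13, 32, 56, 75
n = 75; position = n/2 = 37.5.
This falls in the class [10, 15): L = 10, F = 32, f = 24, h = 5.
Median ≈ 10 + ((37.5 − 32) / 24) × 5 = 11.1458

11.15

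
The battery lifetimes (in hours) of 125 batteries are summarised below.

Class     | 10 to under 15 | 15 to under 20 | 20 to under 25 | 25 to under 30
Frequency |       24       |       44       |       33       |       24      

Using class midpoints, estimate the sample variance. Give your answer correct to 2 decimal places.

Midpoints: 12.5, 17.5, 22.5, 27.5
n = 125, Σfm = 2472.5, mean = 19.7800
Σfm² = 52081.25
Σf(m − x̄)² = Σfm² − (Σfm)²/n = 52081.25 − 2472.5²/125 = 3175.2000
Sample variance = 3175.2000 / 124 = 25.6065

25.61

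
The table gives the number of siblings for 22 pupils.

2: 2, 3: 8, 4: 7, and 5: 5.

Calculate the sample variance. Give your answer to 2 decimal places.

0.89

Values: 2, 3, 4, 5
n = 22, Σfx = 81, mean = 3.6818
Σfx² = 317
Σf(x − x̄)² = Σfx² − (Σfx)²/n = 317 − 81²/22 = 18.7727
Sample variance = 18.7727 / 21 = 0.8939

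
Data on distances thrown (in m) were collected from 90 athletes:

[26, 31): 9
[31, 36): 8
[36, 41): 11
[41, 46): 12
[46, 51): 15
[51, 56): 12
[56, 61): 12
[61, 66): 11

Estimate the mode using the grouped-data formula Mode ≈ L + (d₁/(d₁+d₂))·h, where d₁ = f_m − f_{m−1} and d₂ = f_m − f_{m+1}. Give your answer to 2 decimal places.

Modal class: [46, 51) (highest frequency 15).
d₁ = 15 − 12 = 3, d₂ = 15 − 12 = 3
Mode ≈ 46 + (3/(3+3)) × 5 = 46 + 2.5000 = 48.5000

48.50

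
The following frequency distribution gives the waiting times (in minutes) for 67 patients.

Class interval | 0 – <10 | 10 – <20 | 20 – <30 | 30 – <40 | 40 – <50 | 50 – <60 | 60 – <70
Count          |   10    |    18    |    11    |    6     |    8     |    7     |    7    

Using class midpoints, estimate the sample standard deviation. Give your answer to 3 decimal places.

Midpoints: 5, 15, 25, 35, 45, 55, 65
n = 67, Σfm = 2005, mean = 29.9254
Σfm² = 85475
Σf(m − x̄)² = Σfm² − (Σfm)²/n = 85475 − 2005²/67 = 25474.6269
Sample variance = 25474.6269 / 66 = 385.9792
Standard deviation = √385.9792 = 19.6464

19.646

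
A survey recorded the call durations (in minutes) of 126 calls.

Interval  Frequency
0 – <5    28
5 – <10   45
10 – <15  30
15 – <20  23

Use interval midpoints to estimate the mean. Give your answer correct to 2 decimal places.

Midpoints: 2.5, 7.5, 12.5, 17.5
Σfm = 28×2.5 + 45×7.5 + 30×12.5 + 23×17.5 = 1185
n = Σf = 126
Mean = 1185 / 126 = 9.4048

9.40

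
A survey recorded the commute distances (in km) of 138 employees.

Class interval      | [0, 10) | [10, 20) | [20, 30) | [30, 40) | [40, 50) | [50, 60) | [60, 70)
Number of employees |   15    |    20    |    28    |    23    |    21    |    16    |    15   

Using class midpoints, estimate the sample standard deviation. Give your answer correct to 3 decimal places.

Midpoints: 5, 15, 25, 35, 45, 55, 65
n = 138, Σfm = 4680, mean = 33.9130
Σfm² = 204850
Σf(m − x̄)² = Σfm² − (Σfm)²/n = 204850 − 4680²/138 = 46136.9565
Sample variance = 46136.9565 / 137 = 336.7661
Standard deviation = √336.7661 = 18.3512

18.351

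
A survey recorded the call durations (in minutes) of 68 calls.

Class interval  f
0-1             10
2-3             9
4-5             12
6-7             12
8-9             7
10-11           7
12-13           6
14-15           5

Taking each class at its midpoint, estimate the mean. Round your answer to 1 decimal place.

Midpoints: 0.5, 2.5, 4.5, 6.5, 8.5, 10.5, 12.5, 14.5
Σfm = 10×0.5 + 9×2.5 + 12×4.5 + 12×6.5 + 7×8.5 + 7×10.5 + 6×12.5 + 5×14.5 = 440
n = Σf = 68
Mean = 440 / 68 = 6.4706

6.5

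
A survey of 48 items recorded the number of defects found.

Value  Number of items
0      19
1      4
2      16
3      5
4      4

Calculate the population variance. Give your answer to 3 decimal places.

1.739

Values: 0, 1, 2, 3, 4
n = 48, Σfx = 67, mean = 1.3958
Σfx² = 177
Σf(x − x̄)² = Σfx² − (Σfx)²/n = 177 − 67²/48 = 83.4792
Population variance = 83.4792 / 48 = 1.7391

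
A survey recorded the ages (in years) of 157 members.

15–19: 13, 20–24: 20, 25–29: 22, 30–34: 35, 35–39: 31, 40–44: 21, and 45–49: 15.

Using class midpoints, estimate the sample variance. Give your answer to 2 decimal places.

Midpoints: 17, 22, 27, 32, 37, 42, 47
n = 157, Σfm = 5109, mean = 32.5414
Σfm² = 177933
Σf(m − x̄)² = Σfm² − (Σfm)²/n = 177933 − 5109²/157 = 11678.9809
Sample variance = 11678.9809 / 156 = 74.8653

74.87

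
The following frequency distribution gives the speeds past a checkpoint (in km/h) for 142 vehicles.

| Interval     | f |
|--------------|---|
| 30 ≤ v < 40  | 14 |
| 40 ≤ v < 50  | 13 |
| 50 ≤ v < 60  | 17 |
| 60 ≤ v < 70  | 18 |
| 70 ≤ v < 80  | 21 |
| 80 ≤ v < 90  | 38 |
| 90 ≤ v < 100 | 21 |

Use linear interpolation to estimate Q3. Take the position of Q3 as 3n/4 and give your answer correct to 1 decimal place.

86.2

Cumulative frequencies: 14, 27, 44, 62, 83, 121, 142
n = 142; position = 3n/4 = 106.5.
This falls in the class 80 ≤ v < 90: L = 80, F = 83, f = 38, h = 10.
Upper quartile ≈ 80 + ((106.5 − 83) / 38) × 10 = 86.1842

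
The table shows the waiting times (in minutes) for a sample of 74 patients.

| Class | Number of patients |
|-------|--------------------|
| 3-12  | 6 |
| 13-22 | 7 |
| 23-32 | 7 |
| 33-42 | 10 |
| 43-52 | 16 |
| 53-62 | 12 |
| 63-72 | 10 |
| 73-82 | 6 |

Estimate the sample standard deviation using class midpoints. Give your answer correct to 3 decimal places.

Midpoints: 7.5, 17.5, 27.5, 37.5, 47.5, 57.5, 67.5, 77.5
n = 74, Σfm = 3325, mean = 44.9324
Σfm² = 179212.5
Σf(m − x̄)² = Σfm² − (Σfm)²/n = 179212.5 − 3325²/74 = 29812.1622
Sample variance = 29812.1622 / 73 = 408.3858
Standard deviation = √408.3858 = 20.2086

20.209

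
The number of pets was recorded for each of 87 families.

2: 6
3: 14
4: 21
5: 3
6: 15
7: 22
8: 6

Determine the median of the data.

5

Cumulative frequencies: 6, 20, 41, 44, 59, 81, 87
n = 87, so the median is the value in position (n+1)/2 = 44.
Position 44 falls at value 5.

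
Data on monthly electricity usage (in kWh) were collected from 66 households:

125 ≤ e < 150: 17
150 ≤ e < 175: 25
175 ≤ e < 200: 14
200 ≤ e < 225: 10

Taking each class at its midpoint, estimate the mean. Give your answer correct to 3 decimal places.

168.939

Midpoints: 137.5, 162.5, 187.5, 212.5
Σfm = 17×137.5 + 25×162.5 + 14×187.5 + 10×212.5 = 11150
n = Σf = 66
Mean = 11150 / 66 = 168.9394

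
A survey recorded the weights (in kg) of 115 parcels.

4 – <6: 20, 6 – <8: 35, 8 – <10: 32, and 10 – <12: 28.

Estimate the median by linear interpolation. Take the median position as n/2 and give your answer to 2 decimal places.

Cumulative frequencies: 20, 55, 87, 115
n = 115; position = n/2 = 57.5.
This falls in the class 8 – <10: L = 8, F = 55, f = 32, h = 2.
Median ≈ 8 + ((57.5 − 55) / 32) × 2 = 8.1562

8.16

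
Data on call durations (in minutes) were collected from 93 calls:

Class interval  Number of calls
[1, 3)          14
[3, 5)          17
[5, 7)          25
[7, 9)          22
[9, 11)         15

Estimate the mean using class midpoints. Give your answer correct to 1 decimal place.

6.2

Midpoints: 2, 4, 6, 8, 10
Σfm = 14×2 + 17×4 + 25×6 + 22×8 + 15×10 = 572
n = Σf = 93
Mean = 572 / 93 = 6.1505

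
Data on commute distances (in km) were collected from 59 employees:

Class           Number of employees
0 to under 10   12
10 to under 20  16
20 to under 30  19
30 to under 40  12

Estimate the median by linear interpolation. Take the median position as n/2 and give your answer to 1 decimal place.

Cumulative frequencies: 12, 28, 47, 59
n = 59; position = n/2 = 29.5.
This falls in the class 20 to under 30: L = 20, F = 28, f = 19, h = 10.
Median ≈ 20 + ((29.5 − 28) / 19) × 10 = 20.7895

20.8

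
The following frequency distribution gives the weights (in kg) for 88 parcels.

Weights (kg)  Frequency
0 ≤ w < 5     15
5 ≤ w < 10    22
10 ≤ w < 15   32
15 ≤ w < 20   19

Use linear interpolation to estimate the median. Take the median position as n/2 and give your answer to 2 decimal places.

11.09

Cumulative frequencies: 15, 37, 69, 88
n = 88; position = n/2 = 44.
This falls in the class 10 ≤ w < 15: L = 10, F = 37, f = 32, h = 5.
Median ≈ 10 + ((44 − 37) / 32) × 5 = 11.0938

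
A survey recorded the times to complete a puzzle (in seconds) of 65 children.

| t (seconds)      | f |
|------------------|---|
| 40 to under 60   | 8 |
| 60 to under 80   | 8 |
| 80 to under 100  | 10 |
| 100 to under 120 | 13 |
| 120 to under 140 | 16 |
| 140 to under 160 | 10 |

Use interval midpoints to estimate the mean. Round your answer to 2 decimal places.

Midpoints: 50, 70, 90, 110, 130, 150
Σfm = 8×50 + 8×70 + 10×90 + 13×110 + 16×130 + 10×150 = 6870
n = Σf = 65
Mean = 6870 / 65 = 105.6923

105.69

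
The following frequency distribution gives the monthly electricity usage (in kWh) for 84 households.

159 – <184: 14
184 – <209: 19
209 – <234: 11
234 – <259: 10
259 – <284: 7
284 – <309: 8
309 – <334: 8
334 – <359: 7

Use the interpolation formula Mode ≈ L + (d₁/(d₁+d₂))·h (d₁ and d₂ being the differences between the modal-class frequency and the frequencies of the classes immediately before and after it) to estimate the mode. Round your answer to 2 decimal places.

Modal class: 184 – <209 (highest frequency 19).
d₁ = 19 − 14 = 5, d₂ = 19 − 11 = 8
Mode ≈ 184 + (5/(5+8)) × 25 = 184 + 9.6154 = 193.6154

193.62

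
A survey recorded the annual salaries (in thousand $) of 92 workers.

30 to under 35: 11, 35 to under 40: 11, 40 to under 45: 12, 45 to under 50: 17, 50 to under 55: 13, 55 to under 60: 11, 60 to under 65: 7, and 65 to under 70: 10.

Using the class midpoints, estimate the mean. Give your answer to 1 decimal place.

Midpoints: 32.5, 37.5, 42.5, 47.5, 52.5, 57.5, 62.5, 67.5
Σfm = 11×32.5 + 11×37.5 + 12×42.5 + 17×47.5 + 13×52.5 + 11×57.5 + 7×62.5 + 10×67.5 = 4515
n = Σf = 92
Mean = 4515 / 92 = 49.0761

49.1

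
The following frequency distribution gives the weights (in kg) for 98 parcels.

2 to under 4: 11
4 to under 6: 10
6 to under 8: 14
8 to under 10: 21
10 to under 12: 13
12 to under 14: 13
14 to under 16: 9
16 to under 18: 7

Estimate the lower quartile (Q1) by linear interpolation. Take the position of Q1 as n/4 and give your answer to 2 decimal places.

Cumulative frequencies: 11, 21, 35, 56, 69, 82, 91, 98
n = 98; position = n/4 = 24.5.
This falls in the class 6 to under 8: L = 6, F = 21, f = 14, h = 2.
Lower quartile ≈ 6 + ((24.5 − 21) / 14) × 2 = 6.5000

6.50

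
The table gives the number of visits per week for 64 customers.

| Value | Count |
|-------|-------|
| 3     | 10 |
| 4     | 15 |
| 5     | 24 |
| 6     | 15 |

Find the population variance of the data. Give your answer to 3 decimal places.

Values: 3, 4, 5, 6
n = 64, Σfx = 300, mean = 4.6875
Σfx² = 1470
Σf(x − x̄)² = Σfx² − (Σfx)²/n = 1470 − 300²/64 = 63.7500
Population variance = 63.7500 / 64 = 0.9961

0.996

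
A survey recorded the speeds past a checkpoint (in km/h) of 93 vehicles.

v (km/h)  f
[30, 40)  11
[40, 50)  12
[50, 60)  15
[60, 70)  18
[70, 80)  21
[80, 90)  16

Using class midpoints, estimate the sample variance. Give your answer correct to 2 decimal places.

264.26

Midpoints: 35, 45, 55, 65, 75, 85
n = 93, Σfm = 5855, mean = 62.9570
Σfm² = 392925
Σf(m − x̄)² = Σfm² − (Σfm)²/n = 392925 − 5855²/93 = 24311.8280
Sample variance = 24311.8280 / 92 = 264.2590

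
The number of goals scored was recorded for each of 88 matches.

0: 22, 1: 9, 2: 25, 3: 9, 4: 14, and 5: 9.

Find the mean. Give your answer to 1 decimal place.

Values: 0, 1, 2, 3, 4, 5
Σfx = 22×0 + 9×1 + 25×2 + 9×3 + 14×4 + 9×5 = 187
n = Σf = 88
Mean = 187 / 88 = 2.1250

2.1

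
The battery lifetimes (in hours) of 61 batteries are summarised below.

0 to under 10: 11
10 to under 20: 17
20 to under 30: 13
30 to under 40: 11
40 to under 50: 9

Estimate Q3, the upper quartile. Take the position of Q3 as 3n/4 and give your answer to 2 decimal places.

Cumulative frequencies: 11, 28, 41, 52, 61
n = 61; position = 3n/4 = 45.75.
This falls in the class 30 to under 40: L = 30, F = 41, f = 11, h = 10.
Upper quartile ≈ 30 + ((45.75 − 41) / 11) × 10 = 34.3182

34.32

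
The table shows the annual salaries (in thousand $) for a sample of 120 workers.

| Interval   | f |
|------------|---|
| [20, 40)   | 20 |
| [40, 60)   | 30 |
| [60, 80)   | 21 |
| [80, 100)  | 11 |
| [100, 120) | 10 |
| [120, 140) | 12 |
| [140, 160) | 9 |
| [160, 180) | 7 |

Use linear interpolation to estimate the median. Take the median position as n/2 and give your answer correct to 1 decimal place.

Cumulative frequencies: 20, 50, 71, 82, 92, 104, 113, 120
n = 120; position = n/2 = 60.
This falls in the class [60, 80): L = 60, F = 50, f = 21, h = 20.
Median ≈ 60 + ((60 − 50) / 21) × 20 = 69.5238

69.5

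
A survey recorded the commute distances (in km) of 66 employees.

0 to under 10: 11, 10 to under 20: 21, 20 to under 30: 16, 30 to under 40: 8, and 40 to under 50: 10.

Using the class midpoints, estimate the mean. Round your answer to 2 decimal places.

Midpoints: 5, 15, 25, 35, 45
Σfm = 11×5 + 21×15 + 16×25 + 8×35 + 10×45 = 1500
n = Σf = 66
Mean = 1500 / 66 = 22.7273

22.73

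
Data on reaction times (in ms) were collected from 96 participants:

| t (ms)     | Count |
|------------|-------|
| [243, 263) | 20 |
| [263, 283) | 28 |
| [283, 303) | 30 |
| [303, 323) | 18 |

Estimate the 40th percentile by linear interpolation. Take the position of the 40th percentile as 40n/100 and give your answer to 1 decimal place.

276.1

Cumulative frequencies: 20, 48, 78, 96
n = 96; position = 40n/100 = 38.4.
This falls in the class [263, 283): L = 263, F = 20, f = 28, h = 20.
40th percentile ≈ 263 + ((38.4 − 20) / 28) × 20 = 276.1429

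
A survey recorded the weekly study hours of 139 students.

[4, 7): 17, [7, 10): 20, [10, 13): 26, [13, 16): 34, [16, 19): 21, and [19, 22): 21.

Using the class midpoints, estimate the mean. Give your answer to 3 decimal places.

13.335

Midpoints: 5.5, 8.5, 11.5, 14.5, 17.5, 20.5
Σfm = 17×5.5 + 20×8.5 + 26×11.5 + 34×14.5 + 21×17.5 + 21×20.5 = 1853.5
n = Σf = 139
Mean = 1853.5 / 139 = 13.3345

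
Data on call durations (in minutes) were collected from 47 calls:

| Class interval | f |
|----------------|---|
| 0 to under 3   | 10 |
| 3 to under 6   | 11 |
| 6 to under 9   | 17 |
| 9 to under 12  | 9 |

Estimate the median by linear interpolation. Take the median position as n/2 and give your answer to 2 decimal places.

6.44

Cumulative frequencies: 10, 21, 38, 47
n = 47; position = n/2 = 23.5.
This falls in the class 6 to under 9: L = 6, F = 21, f = 17, h = 3.
Median ≈ 6 + ((23.5 − 21) / 17) × 3 = 6.4412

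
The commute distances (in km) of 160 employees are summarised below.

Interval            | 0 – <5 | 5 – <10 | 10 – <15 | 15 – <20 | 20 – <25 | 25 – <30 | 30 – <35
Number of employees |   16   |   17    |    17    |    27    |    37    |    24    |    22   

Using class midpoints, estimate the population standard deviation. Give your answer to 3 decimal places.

9.212

Midpoints: 2.5, 7.5, 12.5, 17.5, 22.5, 27.5, 32.5
n = 160, Σfm = 3060, mean = 19.1250
Σfm² = 72100
Σf(m − x̄)² = Σfm² − (Σfm)²/n = 72100 − 3060²/160 = 13577.5000
Population variance = 13577.5000 / 160 = 84.8594
Standard deviation = √84.8594 = 9.2119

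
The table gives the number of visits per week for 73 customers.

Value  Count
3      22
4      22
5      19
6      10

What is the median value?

4

Cumulative frequencies: 22, 44, 63, 73
n = 73, so the median is the value in position (n+1)/2 = 37.
Position 37 falls at value 4.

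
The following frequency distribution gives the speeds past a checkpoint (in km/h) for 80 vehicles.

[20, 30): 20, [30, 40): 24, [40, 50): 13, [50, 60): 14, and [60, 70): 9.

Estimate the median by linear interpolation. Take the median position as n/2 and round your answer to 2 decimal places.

38.33

Cumulative frequencies: 20, 44, 57, 71, 80
n = 80; position = n/2 = 40.
This falls in the class [30, 40): L = 30, F = 20, f = 24, h = 10.
Median ≈ 30 + ((40 − 20) / 24) × 10 = 38.3333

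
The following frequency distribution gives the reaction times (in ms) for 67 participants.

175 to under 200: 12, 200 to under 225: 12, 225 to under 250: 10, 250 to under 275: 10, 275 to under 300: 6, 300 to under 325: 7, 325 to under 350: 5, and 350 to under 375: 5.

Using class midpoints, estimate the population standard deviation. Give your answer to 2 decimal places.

54.78

Midpoints: 187.5, 212.5, 237.5, 262.5, 287.5, 312.5, 337.5, 362.5
n = 67, Σfm = 17212.5, mean = 256.9030
Σfm² = 4622968.75
Σf(m − x̄)² = Σfm² − (Σfm)²/n = 4622968.75 − 17212.5²/67 = 201026.1194
Population variance = 201026.1194 / 67 = 3000.3898
Standard deviation = √3000.3898 = 54.7758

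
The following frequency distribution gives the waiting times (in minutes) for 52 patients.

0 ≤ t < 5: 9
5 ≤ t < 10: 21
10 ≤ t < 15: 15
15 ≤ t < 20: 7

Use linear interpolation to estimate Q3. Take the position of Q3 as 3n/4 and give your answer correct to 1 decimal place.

13.0

Cumulative frequencies: 9, 30, 45, 52
n = 52; position = 3n/4 = 39.
This falls in the class 10 ≤ t < 15: L = 10, F = 30, f = 15, h = 5.
Upper quartile ≈ 10 + ((39 − 30) / 15) × 5 = 13.0000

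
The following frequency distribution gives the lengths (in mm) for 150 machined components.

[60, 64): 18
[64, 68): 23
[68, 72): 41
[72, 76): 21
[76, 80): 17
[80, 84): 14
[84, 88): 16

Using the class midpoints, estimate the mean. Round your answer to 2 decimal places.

72.72

Midpoints: 62, 66, 70, 74, 78, 82, 86
Σfm = 18×62 + 23×66 + 41×70 + 21×74 + 17×78 + 14×82 + 16×86 = 10908
n = Σf = 150
Mean = 10908 / 150 = 72.7200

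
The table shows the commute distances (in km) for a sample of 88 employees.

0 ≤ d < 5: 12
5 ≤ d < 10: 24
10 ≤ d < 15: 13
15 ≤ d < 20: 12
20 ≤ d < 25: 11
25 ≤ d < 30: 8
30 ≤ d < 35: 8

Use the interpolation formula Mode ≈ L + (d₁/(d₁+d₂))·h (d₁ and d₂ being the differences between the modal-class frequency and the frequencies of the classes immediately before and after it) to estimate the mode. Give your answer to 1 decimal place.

Modal class: 5 ≤ d < 10 (highest frequency 24).
d₁ = 24 − 12 = 12, d₂ = 24 − 13 = 11
Mode ≈ 5 + (12/(12+11)) × 5 = 5 + 2.6087 = 7.6087

7.6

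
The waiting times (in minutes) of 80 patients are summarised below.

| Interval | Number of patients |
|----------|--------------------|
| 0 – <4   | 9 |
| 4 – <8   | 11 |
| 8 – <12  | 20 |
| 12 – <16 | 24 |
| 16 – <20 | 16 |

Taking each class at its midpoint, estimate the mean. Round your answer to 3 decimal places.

11.350

Midpoints: 2, 6, 10, 14, 18
Σfm = 9×2 + 11×6 + 20×10 + 24×14 + 16×18 = 908
n = Σf = 80
Mean = 908 / 80 = 11.3500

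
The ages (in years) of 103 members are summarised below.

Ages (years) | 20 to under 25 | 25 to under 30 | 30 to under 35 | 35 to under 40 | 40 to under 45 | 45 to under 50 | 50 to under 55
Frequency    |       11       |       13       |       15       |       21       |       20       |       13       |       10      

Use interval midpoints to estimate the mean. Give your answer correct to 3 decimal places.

Midpoints: 22.5, 27.5, 32.5, 37.5, 42.5, 47.5, 52.5
Σfm = 11×22.5 + 13×27.5 + 15×32.5 + 21×37.5 + 20×42.5 + 13×47.5 + 10×52.5 = 3872.5
n = Σf = 103
Mean = 3872.5 / 103 = 37.5971

37.597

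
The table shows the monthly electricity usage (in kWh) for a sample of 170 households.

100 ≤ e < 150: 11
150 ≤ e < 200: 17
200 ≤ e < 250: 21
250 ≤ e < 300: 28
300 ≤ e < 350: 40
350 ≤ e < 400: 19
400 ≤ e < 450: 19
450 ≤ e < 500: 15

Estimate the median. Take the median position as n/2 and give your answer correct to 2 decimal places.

Cumulative frequencies: 11, 28, 49, 77, 117, 136, 155, 170
n = 170; position = n/2 = 85.
This falls in the class 300 ≤ e < 350: L = 300, F = 77, f = 40, h = 50.
Median ≈ 300 + ((85 − 77) / 40) × 50 = 310.0000

310.00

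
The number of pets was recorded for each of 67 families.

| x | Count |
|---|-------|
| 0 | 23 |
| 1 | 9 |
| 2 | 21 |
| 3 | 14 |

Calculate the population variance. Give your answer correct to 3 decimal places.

Values: 0, 1, 2, 3
n = 67, Σfx = 93, mean = 1.3881
Σfx² = 219
Σf(x − x̄)² = Σfx² − (Σfx)²/n = 219 − 93²/67 = 89.9104
Population variance = 89.9104 / 67 = 1.3419

1.342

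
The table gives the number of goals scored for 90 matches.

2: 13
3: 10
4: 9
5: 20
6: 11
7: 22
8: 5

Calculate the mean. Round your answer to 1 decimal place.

5.0

Values: 2, 3, 4, 5, 6, 7, 8
Σfx = 13×2 + 10×3 + 9×4 + 20×5 + 11×6 + 22×7 + 5×8 = 452
n = Σf = 90
Mean = 452 / 90 = 5.0222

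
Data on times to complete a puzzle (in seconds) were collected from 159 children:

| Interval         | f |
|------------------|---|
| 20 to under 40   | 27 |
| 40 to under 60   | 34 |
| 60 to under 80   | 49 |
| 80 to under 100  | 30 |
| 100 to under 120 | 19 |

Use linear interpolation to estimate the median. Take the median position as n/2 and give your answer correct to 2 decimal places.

67.55

Cumulative frequencies: 27, 61, 110, 140, 159
n = 159; position = n/2 = 79.5.
This falls in the class 60 to under 80: L = 60, F = 61, f = 49, h = 20.
Median ≈ 60 + ((79.5 − 61) / 49) × 20 = 67.5510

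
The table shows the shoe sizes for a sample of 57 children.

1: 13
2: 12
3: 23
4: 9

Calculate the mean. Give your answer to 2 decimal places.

Values: 1, 2, 3, 4
Σfx = 13×1 + 12×2 + 23×3 + 9×4 = 142
n = Σf = 57
Mean = 142 / 57 = 2.4912

2.49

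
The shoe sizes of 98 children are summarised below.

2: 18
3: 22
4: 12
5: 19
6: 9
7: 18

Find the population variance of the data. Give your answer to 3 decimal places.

Values: 2, 3, 4, 5, 6, 7
n = 98, Σfx = 425, mean = 4.3367
Σfx² = 2143
Σf(x − x̄)² = Σfx² − (Σfx)²/n = 2143 − 425²/98 = 299.8878
Population variance = 299.8878 / 98 = 3.0601

3.060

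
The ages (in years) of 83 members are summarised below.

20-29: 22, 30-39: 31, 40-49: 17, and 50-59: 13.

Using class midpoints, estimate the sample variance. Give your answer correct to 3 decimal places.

Midpoints: 24.5, 34.5, 44.5, 54.5
n = 83, Σfm = 3073.5, mean = 37.0301
Σfm² = 122380.75
Σf(m − x̄)² = Σfm² − (Σfm)²/n = 122380.75 − 3073.5²/83 = 8568.6747
Sample variance = 8568.6747 / 82 = 104.4960

104.496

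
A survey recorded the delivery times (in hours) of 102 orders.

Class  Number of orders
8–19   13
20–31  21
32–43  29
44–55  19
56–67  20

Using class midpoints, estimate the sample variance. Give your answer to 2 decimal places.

Midpoints: 13.5, 25.5, 37.5, 49.5, 61.5
n = 102, Σfm = 3969, mean = 38.9118
Σfm² = 179005.5
Σf(m − x̄)² = Σfm² − (Σfm)²/n = 179005.5 − 3969²/102 = 24564.7059
Sample variance = 24564.7059 / 101 = 243.2149

243.21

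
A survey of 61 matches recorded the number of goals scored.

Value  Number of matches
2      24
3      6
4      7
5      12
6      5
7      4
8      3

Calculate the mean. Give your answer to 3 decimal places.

3.869

Values: 2, 3, 4, 5, 6, 7, 8
Σfx = 24×2 + 6×3 + 7×4 + 12×5 + 5×6 + 4×7 + 3×8 = 236
n = Σf = 61
Mean = 236 / 61 = 3.8689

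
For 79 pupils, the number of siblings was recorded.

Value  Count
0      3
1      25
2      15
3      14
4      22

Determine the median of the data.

2

Cumulative frequencies: 3, 28, 43, 57, 79
n = 79, so the median is the value in position (n+1)/2 = 40.
Position 40 falls at value 2.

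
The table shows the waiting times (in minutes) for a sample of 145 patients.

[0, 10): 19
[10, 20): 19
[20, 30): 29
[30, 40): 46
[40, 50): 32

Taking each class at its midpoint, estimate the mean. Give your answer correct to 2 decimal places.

28.66

Midpoints: 5, 15, 25, 35, 45
Σfm = 19×5 + 19×15 + 29×25 + 46×35 + 32×45 = 4155
n = Σf = 145
Mean = 4155 / 145 = 28.6552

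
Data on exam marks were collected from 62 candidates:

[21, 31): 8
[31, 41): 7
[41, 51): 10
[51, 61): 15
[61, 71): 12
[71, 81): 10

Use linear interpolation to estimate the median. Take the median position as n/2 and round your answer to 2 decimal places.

Cumulative frequencies: 8, 15, 25, 40, 52, 62
n = 62; position = n/2 = 31.
This falls in the class [51, 61): L = 51, F = 25, f = 15, h = 10.
Median ≈ 51 + ((31 − 25) / 15) × 10 = 55.0000

55.00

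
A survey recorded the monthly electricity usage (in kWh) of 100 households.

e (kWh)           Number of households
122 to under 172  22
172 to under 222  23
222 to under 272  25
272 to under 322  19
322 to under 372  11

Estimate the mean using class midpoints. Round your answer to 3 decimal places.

Midpoints: 147, 197, 247, 297, 347
Σfm = 22×147 + 23×197 + 25×247 + 19×297 + 11×347 = 23400
n = Σf = 100
Mean = 23400 / 100 = 234.0000

234.000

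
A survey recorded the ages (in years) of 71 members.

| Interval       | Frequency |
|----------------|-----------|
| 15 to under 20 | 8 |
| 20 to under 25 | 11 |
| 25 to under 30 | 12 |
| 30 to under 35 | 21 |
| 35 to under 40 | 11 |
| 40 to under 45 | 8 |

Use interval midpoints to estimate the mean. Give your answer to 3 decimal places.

Midpoints: 17.5, 22.5, 27.5, 32.5, 37.5, 42.5
Σfm = 8×17.5 + 11×22.5 + 12×27.5 + 21×32.5 + 11×37.5 + 8×42.5 = 2152.5
n = Σf = 71
Mean = 2152.5 / 71 = 30.3169

30.317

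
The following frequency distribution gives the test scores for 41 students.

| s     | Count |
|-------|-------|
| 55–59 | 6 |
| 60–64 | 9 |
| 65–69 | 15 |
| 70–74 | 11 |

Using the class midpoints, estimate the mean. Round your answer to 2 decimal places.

65.78

Midpoints: 57, 62, 67, 72
Σfm = 6×57 + 9×62 + 15×67 + 11×72 = 2697
n = Σf = 41
Mean = 2697 / 41 = 65.7805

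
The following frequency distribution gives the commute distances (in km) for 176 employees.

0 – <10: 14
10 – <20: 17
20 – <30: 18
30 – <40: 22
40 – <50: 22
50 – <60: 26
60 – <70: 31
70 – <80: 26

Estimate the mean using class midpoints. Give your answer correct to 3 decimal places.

45.057

Midpoints: 5, 15, 25, 35, 45, 55, 65, 75
Σfm = 14×5 + 17×15 + 18×25 + 22×35 + 22×45 + 26×55 + 31×65 + 26×75 = 7930
n = Σf = 176
Mean = 7930 / 176 = 45.0568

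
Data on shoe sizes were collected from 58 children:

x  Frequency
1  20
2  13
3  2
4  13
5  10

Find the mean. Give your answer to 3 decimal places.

Values: 1, 2, 3, 4, 5
Σfx = 20×1 + 13×2 + 2×3 + 13×4 + 10×5 = 154
n = Σf = 58
Mean = 154 / 58 = 2.6552

2.655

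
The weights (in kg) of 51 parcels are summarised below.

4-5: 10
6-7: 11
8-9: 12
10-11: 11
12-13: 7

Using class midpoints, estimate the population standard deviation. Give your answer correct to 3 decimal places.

Midpoints: 4.5, 6.5, 8.5, 10.5, 12.5
n = 51, Σfm = 421.5, mean = 8.2647
Σfm² = 3840.75
Σf(m − x̄)² = Σfm² − (Σfm)²/n = 3840.75 − 421.5²/51 = 357.1765
Population variance = 357.1765 / 51 = 7.0035
Standard deviation = √7.0035 = 2.6464

2.646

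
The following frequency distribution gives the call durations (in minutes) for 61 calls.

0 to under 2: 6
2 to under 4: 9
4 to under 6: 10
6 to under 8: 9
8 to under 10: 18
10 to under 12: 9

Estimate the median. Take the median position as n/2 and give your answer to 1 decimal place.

7.2

Cumulative frequencies: 6, 15, 25, 34, 52, 61
n = 61; position = n/2 = 30.5.
This falls in the class 6 to under 8: L = 6, F = 25, f = 9, h = 2.
Median ≈ 6 + ((30.5 − 25) / 9) × 2 = 7.2222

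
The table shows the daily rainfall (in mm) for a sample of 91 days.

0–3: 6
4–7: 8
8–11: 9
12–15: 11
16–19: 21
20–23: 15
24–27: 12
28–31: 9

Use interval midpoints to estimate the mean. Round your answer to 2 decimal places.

17.02

Midpoints: 1.5, 5.5, 9.5, 13.5, 17.5, 21.5, 25.5, 29.5
Σfm = 6×1.5 + 8×5.5 + 9×9.5 + 11×13.5 + 21×17.5 + 15×21.5 + 12×25.5 + 9×29.5 = 1548.5
n = Σf = 91
Mean = 1548.5 / 91 = 17.0165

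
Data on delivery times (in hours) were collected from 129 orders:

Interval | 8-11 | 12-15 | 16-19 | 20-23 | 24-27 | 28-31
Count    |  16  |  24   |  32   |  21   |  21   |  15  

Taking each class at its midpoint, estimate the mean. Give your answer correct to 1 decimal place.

Midpoints: 9.5, 13.5, 17.5, 21.5, 25.5, 29.5
Σfm = 16×9.5 + 24×13.5 + 32×17.5 + 21×21.5 + 21×25.5 + 15×29.5 = 2465.5
n = Σf = 129
Mean = 2465.5 / 129 = 19.1124

19.1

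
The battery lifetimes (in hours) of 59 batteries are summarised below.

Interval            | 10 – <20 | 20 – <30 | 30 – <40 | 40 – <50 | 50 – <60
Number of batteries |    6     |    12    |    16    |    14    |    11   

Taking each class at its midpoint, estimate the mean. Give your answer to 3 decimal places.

37.034

Midpoints: 15, 25, 35, 45, 55
Σfm = 6×15 + 12×25 + 16×35 + 14×45 + 11×55 = 2185
n = Σf = 59
Mean = 2185 / 59 = 37.0339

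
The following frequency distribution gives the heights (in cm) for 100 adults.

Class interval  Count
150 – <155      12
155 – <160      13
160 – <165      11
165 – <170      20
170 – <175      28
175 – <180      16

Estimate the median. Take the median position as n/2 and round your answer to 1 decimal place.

168.5

Cumulative frequencies: 12, 25, 36, 56, 84, 100
n = 100; position = n/2 = 50.
This falls in the class 165 – <170: L = 165, F = 36, f = 20, h = 5.
Median ≈ 165 + ((50 − 36) / 20) × 5 = 168.5000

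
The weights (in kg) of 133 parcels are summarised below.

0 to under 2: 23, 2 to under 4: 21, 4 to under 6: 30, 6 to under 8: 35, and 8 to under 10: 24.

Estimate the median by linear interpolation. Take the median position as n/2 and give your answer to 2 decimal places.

5.50

Cumulative frequencies: 23, 44, 74, 109, 133
n = 133; position = n/2 = 66.5.
This falls in the class 4 to under 6: L = 4, F = 44, f = 30, h = 2.
Median ≈ 4 + ((66.5 − 44) / 30) × 2 = 5.5000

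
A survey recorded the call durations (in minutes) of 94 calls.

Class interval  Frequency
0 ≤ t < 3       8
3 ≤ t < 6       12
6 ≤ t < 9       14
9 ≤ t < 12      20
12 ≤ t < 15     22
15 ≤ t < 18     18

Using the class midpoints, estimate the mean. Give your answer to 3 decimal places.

10.372

Midpoints: 1.5, 4.5, 7.5, 10.5, 13.5, 16.5
Σfm = 8×1.5 + 12×4.5 + 14×7.5 + 20×10.5 + 22×13.5 + 18×16.5 = 975
n = Σf = 94
Mean = 975 / 94 = 10.3723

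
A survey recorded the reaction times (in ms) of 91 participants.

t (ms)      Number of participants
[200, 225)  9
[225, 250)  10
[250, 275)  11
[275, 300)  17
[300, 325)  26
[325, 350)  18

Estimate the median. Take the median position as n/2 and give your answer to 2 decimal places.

Cumulative frequencies: 9, 19, 30, 47, 73, 91
n = 91; position = n/2 = 45.5.
This falls in the class [275, 300): L = 275, F = 30, f = 17, h = 25.
Median ≈ 275 + ((45.5 − 30) / 17) × 25 = 297.7941

297.79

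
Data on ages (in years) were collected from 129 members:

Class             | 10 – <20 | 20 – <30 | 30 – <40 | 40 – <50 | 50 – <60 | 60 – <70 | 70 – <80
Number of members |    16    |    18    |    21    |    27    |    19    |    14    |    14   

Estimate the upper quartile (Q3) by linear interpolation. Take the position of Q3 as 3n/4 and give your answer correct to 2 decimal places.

57.76

Cumulative frequencies: 16, 34, 55, 82, 101, 115, 129
n = 129; position = 3n/4 = 96.75.
This falls in the class 50 – <60: L = 50, F = 82, f = 19, h = 10.
Upper quartile ≈ 50 + ((96.75 − 82) / 19) × 10 = 57.7632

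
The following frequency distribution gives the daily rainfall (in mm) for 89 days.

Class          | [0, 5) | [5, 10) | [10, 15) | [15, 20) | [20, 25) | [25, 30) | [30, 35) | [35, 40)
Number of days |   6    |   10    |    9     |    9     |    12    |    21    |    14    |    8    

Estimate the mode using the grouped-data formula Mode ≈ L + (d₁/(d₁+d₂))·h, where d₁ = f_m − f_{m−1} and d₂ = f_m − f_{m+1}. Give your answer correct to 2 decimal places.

27.81

Modal class: [25, 30) (highest frequency 21).
d₁ = 21 − 12 = 9, d₂ = 21 − 14 = 7
Mode ≈ 25 + (9/(9+7)) × 5 = 25 + 2.8125 = 27.8125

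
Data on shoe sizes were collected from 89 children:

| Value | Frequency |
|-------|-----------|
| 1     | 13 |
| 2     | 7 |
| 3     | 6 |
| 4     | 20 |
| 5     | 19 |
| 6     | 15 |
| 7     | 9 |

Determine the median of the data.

Cumulative frequencies: 13, 20, 26, 46, 65, 80, 89
n = 89, so the median is the value in position (n+1)/2 = 45.
Position 45 falls at value 4.

4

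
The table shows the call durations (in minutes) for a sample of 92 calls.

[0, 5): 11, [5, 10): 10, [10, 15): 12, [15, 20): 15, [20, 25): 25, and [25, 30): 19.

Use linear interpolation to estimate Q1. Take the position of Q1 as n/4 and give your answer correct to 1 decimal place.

10.8

Cumulative frequencies: 11, 21, 33, 48, 73, 92
n = 92; position = n/4 = 23.
This falls in the class [10, 15): L = 10, F = 21, f = 12, h = 5.
Lower quartile ≈ 10 + ((23 − 21) / 12) × 5 = 10.8333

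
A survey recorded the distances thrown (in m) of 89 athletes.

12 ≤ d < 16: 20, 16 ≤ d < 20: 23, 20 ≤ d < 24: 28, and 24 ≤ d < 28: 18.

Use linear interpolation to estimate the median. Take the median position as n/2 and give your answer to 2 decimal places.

Cumulative frequencies: 20, 43, 71, 89
n = 89; position = n/2 = 44.5.
This falls in the class 20 ≤ d < 24: L = 20, F = 43, f = 28, h = 4.
Median ≈ 20 + ((44.5 − 43) / 28) × 4 = 20.2143

20.21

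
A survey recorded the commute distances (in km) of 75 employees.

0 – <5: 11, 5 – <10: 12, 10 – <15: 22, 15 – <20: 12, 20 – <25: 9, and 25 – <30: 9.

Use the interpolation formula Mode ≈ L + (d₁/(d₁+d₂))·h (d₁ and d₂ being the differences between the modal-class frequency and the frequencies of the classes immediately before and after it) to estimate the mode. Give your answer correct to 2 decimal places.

Modal class: 10 – <15 (highest frequency 22).
d₁ = 22 − 12 = 10, d₂ = 22 − 12 = 10
Mode ≈ 10 + (10/(10+10)) × 5 = 10 + 2.5000 = 12.5000

12.50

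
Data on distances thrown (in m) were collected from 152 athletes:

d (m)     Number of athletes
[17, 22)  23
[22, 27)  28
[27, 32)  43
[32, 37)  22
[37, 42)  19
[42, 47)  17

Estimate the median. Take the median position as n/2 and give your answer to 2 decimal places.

Cumulative frequencies: 23, 51, 94, 116, 135, 152
n = 152; position = n/2 = 76.
This falls in the class [27, 32): L = 27, F = 51, f = 43, h = 5.
Median ≈ 27 + ((76 − 51) / 43) × 5 = 29.9070

29.91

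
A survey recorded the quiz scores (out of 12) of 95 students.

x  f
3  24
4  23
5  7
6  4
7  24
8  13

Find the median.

Cumulative frequencies: 24, 47, 54, 58, 82, 95
n = 95, so the median is the value in position (n+1)/2 = 48.
Position 48 falls at value 5.

5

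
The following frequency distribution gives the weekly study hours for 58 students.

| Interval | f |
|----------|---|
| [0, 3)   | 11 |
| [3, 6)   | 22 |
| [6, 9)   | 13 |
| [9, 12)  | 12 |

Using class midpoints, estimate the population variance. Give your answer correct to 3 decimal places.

Midpoints: 1.5, 4.5, 7.5, 10.5
n = 58, Σfm = 339, mean = 5.8448
Σfm² = 2524.5
Σf(m − x̄)² = Σfm² − (Σfm)²/n = 2524.5 − 339²/58 = 543.1034
Population variance = 543.1034 / 58 = 9.3639

9.364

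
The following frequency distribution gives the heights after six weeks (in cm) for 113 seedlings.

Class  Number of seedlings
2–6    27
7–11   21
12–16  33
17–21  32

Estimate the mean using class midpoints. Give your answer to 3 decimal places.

Midpoints: 4, 9, 14, 19
Σfm = 27×4 + 21×9 + 33×14 + 32×19 = 1367
n = Σf = 113
Mean = 1367 / 113 = 12.0973

12.097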